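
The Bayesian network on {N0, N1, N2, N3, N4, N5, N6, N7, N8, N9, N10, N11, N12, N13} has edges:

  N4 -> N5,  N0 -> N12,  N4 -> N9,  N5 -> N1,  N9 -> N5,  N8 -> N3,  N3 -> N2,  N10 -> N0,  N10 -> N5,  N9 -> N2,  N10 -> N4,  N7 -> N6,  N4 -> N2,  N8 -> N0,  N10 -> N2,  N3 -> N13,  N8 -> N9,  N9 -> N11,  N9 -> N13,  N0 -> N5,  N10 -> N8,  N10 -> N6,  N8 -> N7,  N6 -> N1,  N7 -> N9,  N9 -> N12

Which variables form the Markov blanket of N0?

The Markov blanket of a node is its parents, its children, and the other parents of its children.
N0 has parents N8, N10.
N0's children: N5, N12.
Co-parents of N0 (other parents of its children):
  N5: N4, N9, N10
  N12: N9
Taking the union gives {N4, N5, N8, N9, N10, N12}.

{N4, N5, N8, N9, N10, N12}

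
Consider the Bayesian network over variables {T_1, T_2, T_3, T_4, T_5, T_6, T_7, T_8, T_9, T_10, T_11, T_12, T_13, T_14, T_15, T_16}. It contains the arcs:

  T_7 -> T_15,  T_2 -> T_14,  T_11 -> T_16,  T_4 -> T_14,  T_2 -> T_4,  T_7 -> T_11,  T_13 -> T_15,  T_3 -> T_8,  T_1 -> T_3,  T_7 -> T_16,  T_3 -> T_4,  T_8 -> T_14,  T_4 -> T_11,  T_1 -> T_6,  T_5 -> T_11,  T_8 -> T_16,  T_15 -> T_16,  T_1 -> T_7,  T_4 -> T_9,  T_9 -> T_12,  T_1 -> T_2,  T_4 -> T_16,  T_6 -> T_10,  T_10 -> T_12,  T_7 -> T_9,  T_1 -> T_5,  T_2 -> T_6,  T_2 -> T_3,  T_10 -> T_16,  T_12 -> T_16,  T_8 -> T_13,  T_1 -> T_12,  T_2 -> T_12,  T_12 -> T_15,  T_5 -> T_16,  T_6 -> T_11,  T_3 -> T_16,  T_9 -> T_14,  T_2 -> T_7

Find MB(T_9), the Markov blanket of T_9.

{T_1, T_2, T_4, T_7, T_8, T_10, T_12, T_14}

The Markov blanket of a node is its parents, its children, and the other parents of its children.
Parents of T_9: T_4, T_7.
Children of T_9: T_12, T_14.
Co-parents of T_9 (other parents of its children):
  T_12: T_1, T_2, T_10
  T_14: T_2, T_4, T_8
MB(T_9) = {T_1, T_2, T_4, T_7, T_8, T_10, T_12, T_14}.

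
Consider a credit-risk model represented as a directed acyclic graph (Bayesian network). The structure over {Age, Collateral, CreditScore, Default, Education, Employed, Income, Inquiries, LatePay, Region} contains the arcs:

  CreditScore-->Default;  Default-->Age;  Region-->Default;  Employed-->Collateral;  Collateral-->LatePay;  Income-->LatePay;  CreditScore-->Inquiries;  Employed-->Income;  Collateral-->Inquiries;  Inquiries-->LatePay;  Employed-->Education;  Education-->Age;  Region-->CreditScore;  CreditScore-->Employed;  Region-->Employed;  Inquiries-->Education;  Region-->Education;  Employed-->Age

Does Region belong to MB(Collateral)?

Parents of Collateral: Employed.
Collateral has children Inquiries, LatePay.
Parents of each child, excluding Collateral:
  parents(Inquiries) \ {Collateral} = {CreditScore}.
  LatePay also has parents Income, Inquiries.
MB(Collateral) = {CreditScore, Employed, Income, Inquiries, LatePay}; Region is not in this set.

No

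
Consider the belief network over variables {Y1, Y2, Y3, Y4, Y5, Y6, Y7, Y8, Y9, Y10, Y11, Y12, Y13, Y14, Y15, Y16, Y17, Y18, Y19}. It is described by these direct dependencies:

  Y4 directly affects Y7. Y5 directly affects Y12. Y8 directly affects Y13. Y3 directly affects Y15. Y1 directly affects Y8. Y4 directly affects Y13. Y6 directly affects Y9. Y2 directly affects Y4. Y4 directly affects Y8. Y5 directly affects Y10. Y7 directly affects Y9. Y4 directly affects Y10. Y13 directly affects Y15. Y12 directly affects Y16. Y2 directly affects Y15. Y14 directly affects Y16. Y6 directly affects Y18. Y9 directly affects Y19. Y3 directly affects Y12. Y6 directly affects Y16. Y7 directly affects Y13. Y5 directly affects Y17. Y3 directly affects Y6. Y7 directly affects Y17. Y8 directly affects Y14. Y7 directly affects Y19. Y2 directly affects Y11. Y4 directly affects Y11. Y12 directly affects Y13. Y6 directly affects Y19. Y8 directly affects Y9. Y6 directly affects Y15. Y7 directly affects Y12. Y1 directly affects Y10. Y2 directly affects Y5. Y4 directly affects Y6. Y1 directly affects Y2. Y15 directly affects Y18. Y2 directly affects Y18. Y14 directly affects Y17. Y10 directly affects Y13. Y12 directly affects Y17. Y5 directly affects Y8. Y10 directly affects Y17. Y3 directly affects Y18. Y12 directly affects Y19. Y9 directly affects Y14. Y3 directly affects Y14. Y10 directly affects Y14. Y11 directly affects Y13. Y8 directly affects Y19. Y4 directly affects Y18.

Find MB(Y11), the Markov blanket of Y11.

{Y2, Y4, Y7, Y8, Y10, Y12, Y13}

The Markov blanket of a node is its parents, its children, and the other parents of its children.
Pa(Y11) = {Y2, Y4}.
Y11 has child Y13.
Other parents of Y11's children:
  Y13: Y4, Y7, Y8, Y10, Y12
MB(Y11) = {Y2, Y4, Y7, Y8, Y10, Y12, Y13}.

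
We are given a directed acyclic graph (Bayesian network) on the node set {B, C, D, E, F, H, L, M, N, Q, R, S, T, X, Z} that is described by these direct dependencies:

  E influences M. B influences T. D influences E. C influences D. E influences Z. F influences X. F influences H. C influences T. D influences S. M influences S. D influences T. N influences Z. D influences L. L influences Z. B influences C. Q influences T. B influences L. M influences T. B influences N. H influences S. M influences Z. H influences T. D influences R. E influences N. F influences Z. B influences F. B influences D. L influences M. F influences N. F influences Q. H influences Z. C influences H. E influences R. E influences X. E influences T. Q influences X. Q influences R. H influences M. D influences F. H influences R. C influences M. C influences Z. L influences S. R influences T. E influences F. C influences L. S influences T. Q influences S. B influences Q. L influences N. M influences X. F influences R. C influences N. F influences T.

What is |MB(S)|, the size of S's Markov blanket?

S has parents D, H, L, M, Q.
S has child T.
For each child, the remaining parents (spouses of S):
  parents(T) \ {S} = {B, C, D, E, F, H, M, Q, R}.
MB(S) = {B, C, D, E, F, H, L, M, Q, R, T}, which has 11 nodes.

11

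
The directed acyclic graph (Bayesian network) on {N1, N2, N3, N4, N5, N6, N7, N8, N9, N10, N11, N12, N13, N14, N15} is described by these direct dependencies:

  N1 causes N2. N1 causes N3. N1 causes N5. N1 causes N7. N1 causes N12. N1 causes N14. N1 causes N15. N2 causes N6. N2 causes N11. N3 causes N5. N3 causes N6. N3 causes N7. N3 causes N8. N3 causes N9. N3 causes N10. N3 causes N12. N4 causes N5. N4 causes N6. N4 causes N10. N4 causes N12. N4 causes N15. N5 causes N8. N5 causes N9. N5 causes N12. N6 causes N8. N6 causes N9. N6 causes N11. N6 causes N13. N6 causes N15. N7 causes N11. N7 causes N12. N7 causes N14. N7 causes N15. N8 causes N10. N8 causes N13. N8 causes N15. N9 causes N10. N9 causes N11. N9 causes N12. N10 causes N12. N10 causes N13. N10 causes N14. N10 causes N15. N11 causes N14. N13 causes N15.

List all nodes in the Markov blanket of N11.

{N1, N2, N6, N7, N9, N10, N14}

Parents of N11: N2, N6, N7, N9.
Children of N11: N14.
Other parents of N11's children:
  N14's other parents are N1, N7, N10.
Taking the union gives {N1, N2, N6, N7, N9, N10, N14}.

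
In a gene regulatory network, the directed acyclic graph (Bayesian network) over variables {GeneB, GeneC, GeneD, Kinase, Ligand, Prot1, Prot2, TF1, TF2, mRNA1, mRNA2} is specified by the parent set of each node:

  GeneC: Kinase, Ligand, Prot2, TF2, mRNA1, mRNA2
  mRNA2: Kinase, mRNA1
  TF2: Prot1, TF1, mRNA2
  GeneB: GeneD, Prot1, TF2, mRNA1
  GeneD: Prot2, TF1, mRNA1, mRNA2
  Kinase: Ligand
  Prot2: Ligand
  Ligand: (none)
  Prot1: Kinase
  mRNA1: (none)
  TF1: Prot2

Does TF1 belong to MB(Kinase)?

No

The Markov blanket of a node is its parents, its children, and the other parents of its children.
Ch(Kinase) = {GeneC, Prot1, mRNA2}.
Pa(Kinase) = {Ligand}.
Other parents of Kinase's children:
  Prot1: no additional parents.
  mRNA2's other parent is mRNA1.
  parents(GeneC) \ {Kinase} = {Ligand, Prot2, TF2, mRNA1, mRNA2}.
MB(Kinase) = {GeneC, Ligand, Prot1, Prot2, TF2, mRNA1, mRNA2}; TF1 is not in this set.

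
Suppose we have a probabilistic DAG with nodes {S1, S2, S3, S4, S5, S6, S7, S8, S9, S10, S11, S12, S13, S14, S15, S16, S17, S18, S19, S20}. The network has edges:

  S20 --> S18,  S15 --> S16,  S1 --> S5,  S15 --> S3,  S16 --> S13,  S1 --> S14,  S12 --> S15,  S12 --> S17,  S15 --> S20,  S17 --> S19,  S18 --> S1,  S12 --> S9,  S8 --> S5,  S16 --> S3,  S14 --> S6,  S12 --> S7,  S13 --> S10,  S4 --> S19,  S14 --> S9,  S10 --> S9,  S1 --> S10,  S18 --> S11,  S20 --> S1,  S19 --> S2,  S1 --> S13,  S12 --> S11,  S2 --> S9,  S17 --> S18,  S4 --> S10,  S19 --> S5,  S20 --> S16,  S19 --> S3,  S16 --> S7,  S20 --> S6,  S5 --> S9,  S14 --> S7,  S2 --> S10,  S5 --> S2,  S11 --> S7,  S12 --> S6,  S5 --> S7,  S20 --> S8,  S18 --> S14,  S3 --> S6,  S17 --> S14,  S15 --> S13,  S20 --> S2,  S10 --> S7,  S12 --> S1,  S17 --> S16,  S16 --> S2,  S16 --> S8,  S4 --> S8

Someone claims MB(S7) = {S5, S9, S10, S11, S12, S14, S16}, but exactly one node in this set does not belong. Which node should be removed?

S9

Recall MB(v) = parents ∪ children ∪ spouses, where spouses are the other parents of v's children.
Children of S7: none.
S7's parents: S5, S10, S11, S12, S14, S16.
S7 has no children, so there are no co-parents.
MB(S7) = {S5, S10, S11, S12, S14, S16}.
S9 is neither a parent, child, nor co-parent of S7, so it does not belong.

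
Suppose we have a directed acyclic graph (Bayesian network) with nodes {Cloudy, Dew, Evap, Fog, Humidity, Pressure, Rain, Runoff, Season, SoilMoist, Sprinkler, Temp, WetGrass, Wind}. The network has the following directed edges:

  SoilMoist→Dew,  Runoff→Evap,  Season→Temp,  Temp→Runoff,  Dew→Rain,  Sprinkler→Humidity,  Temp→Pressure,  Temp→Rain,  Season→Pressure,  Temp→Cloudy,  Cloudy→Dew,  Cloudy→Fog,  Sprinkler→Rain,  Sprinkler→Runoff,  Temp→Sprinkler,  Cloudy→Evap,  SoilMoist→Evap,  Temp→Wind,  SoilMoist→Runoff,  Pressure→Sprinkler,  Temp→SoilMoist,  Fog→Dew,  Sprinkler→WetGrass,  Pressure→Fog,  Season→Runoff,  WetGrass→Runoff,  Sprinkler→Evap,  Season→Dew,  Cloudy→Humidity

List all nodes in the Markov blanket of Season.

Season's parents: none.
Ch(Season) = {Dew, Pressure, Runoff, Temp}.
Co-parents of Season (other parents of its children):
  Temp has no other parent.
  parents(Pressure) \ {Season} = {Temp}.
  Dew's other parents are Cloudy, Fog, SoilMoist.
  parents(Runoff) \ {Season} = {SoilMoist, Sprinkler, Temp, WetGrass}.
Taking the union gives {Cloudy, Dew, Fog, Pressure, Runoff, SoilMoist, Sprinkler, Temp, WetGrass}.

{Cloudy, Dew, Fog, Pressure, Runoff, SoilMoist, Sprinkler, Temp, WetGrass}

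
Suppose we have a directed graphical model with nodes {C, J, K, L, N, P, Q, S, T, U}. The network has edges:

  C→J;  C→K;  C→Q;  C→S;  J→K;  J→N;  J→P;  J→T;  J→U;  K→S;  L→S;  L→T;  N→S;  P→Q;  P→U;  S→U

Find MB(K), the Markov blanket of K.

{C, J, L, N, S}

A node's Markov blanket = Pa ∪ Ch ∪ (parents of Ch other than the node itself).
K has child S.
Pa(K) = {C, J}.
Other parents of K's children:
  S's other parents are C, L, N.
Taking the union gives {C, J, L, N, S}.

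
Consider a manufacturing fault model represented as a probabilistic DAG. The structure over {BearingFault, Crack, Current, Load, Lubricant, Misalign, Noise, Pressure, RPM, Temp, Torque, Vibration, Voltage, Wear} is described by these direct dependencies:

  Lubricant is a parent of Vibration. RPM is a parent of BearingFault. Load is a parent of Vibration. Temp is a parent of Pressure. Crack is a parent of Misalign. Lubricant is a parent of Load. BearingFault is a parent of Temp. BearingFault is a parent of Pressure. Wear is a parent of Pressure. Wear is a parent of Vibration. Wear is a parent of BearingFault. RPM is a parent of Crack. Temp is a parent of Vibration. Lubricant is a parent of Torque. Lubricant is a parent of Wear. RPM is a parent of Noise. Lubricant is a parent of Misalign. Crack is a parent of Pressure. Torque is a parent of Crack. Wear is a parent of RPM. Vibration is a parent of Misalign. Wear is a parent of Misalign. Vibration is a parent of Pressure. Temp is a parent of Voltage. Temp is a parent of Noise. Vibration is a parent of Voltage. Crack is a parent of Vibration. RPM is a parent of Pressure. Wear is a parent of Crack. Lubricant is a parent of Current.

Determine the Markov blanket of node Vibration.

The Markov blanket of a node is its parents, its children, and the other parents of its children.
Vibration has parents Crack, Load, Lubricant, Temp, Wear.
Children of Vibration: Misalign, Pressure, Voltage.
Co-parents of Vibration (other parents of its children):
  Voltage also has parent Temp.
  parents(Pressure) \ {Vibration} = {BearingFault, Crack, RPM, Temp, Wear}.
  parents(Misalign) \ {Vibration} = {Crack, Lubricant, Wear}.
Taking the union gives {BearingFault, Crack, Load, Lubricant, Misalign, Pressure, RPM, Temp, Voltage, Wear}.

{BearingFault, Crack, Load, Lubricant, Misalign, Pressure, RPM, Temp, Voltage, Wear}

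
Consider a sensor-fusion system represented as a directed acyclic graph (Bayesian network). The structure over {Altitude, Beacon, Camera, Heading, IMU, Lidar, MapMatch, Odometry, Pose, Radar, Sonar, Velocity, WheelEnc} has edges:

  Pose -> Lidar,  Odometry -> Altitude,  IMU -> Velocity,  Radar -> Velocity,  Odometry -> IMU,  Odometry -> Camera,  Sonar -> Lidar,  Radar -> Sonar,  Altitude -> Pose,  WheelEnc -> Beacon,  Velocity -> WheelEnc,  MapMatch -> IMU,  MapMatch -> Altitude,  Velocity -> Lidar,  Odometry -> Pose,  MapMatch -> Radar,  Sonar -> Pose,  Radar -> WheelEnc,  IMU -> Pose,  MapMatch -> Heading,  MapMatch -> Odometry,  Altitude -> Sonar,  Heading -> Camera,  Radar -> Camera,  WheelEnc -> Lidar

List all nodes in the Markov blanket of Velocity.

A node's Markov blanket = Pa ∪ Ch ∪ (parents of Ch other than the node itself).
Velocity's children: Lidar, WheelEnc.
Velocity has parents IMU, Radar.
Co-parents of Velocity (other parents of its children):
  parents(WheelEnc) \ {Velocity} = {Radar}.
  parents(Lidar) \ {Velocity} = {Pose, Sonar, WheelEnc}.
Union: {IMU, Radar} ∪ {Lidar, WheelEnc} ∪ {Pose, Radar, Sonar, WheelEnc} = {IMU, Lidar, Pose, Radar, Sonar, WheelEnc}.

{IMU, Lidar, Pose, Radar, Sonar, WheelEnc}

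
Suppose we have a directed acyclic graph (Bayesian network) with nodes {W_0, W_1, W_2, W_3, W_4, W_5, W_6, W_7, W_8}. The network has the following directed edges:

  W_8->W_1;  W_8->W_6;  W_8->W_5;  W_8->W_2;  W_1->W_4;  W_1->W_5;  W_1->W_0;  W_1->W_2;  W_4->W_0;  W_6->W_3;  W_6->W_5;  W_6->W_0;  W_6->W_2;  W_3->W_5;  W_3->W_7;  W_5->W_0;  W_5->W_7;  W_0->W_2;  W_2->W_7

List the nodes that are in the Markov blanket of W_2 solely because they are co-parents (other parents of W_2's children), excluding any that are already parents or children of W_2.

{W_3, W_5}

Children of W_2: W_7.
  W_7: W_3, W_5
Excluding nodes already adjacent to W_2 (W_0, W_1, W_6, W_7, W_8), the co-parent-only contribution is {W_3, W_5}.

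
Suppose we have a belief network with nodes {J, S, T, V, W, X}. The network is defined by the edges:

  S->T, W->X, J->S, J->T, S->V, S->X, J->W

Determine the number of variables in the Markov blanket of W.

3

A node's Markov blanket = Pa ∪ Ch ∪ (parents of Ch other than the node itself).
W's children: X.
W's parents: J.
For each child, the remaining parents (spouses of W):
  X: S
MB(W) = {J, S, X}, which has 3 nodes.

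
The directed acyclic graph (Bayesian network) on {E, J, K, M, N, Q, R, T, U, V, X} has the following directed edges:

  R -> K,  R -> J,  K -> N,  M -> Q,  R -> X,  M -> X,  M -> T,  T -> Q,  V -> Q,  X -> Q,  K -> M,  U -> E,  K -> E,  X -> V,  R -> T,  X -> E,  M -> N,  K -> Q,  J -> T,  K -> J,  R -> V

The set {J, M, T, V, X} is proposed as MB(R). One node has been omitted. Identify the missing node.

K

R's parents: none.
R has children J, K, T, V, X.
For each child, the remaining parents (spouses of R):
  K: —
  X: M
  J: K
  T: J, M
  V: X
MB(R) = {J, K, M, T, V, X}.
Comparing with the claimed set, K is missing.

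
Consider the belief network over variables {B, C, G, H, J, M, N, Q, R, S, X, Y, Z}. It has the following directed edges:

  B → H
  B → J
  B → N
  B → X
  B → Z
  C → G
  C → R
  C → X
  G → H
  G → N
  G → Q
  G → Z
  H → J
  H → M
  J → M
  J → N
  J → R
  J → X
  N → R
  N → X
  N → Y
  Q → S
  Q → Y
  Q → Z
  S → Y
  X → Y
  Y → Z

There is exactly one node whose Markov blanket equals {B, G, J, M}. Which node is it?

The target node must have every member of {B, G, J, M} as a parent, child, or co-parent, and no others.
Parents of H: B, G; children: J, M; co-parents: B, J.
These exactly cover the given set, so the node is H.

H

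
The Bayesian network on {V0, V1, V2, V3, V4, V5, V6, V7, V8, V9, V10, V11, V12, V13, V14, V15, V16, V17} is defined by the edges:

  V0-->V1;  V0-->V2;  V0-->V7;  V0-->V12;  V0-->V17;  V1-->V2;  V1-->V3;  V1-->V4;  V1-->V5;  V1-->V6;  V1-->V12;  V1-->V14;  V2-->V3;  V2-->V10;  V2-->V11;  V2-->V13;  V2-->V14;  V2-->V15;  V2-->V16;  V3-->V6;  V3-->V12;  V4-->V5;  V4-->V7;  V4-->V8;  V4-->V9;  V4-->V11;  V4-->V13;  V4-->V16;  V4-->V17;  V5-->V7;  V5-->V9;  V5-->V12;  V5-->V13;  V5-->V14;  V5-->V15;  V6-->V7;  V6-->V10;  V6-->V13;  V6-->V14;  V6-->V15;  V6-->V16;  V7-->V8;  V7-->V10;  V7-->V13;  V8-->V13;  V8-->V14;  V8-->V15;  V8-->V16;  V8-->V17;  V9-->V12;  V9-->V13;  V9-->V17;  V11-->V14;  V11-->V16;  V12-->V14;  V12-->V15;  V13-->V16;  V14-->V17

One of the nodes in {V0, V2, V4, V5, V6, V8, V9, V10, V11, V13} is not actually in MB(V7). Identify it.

Parents of V7: V0, V4, V5, V6.
V7 has children V8, V10, V13.
Other parents of V7's children:
  parents(V8) \ {V7} = {V4}.
  V10 also has parents V2, V6.
  V13's other parents are V2, V4, V5, V6, V8, V9.
MB(V7) = {V0, V2, V4, V5, V6, V8, V9, V10, V13}.
V11 is neither a parent, child, nor co-parent of V7, so it does not belong.

V11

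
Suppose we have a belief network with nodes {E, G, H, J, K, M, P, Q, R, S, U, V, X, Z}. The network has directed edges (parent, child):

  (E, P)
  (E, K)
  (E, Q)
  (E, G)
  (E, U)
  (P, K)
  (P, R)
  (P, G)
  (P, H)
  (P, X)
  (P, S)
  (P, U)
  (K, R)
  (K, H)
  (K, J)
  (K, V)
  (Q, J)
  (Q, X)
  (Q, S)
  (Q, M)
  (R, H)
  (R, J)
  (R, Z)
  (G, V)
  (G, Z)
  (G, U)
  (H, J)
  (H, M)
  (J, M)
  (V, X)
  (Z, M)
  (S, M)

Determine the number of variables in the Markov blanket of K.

A node's Markov blanket = Pa ∪ Ch ∪ (parents of Ch other than the node itself).
Pa(K) = {E, P}.
Ch(K) = {H, J, R, V}.
Co-parents of K (other parents of its children):
  parents(R) \ {K} = {P}.
  parents(H) \ {K} = {P, R}.
  parents(J) \ {K} = {H, Q, R}.
  V also has parent G.
MB(K) = {E, G, H, J, P, Q, R, V}, which has 8 nodes.

8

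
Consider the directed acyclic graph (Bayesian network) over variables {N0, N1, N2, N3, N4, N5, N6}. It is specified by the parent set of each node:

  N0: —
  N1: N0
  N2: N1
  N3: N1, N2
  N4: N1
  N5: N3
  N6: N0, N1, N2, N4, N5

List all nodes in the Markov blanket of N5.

{N0, N1, N2, N3, N4, N6}

Pa(N5) = {N3}.
Ch(N5) = {N6}.
Parents of each child, excluding N5:
  N6: N0, N1, N2, N4
Union: {N3} ∪ {N6} ∪ {N0, N1, N2, N4} = {N0, N1, N2, N3, N4, N6}.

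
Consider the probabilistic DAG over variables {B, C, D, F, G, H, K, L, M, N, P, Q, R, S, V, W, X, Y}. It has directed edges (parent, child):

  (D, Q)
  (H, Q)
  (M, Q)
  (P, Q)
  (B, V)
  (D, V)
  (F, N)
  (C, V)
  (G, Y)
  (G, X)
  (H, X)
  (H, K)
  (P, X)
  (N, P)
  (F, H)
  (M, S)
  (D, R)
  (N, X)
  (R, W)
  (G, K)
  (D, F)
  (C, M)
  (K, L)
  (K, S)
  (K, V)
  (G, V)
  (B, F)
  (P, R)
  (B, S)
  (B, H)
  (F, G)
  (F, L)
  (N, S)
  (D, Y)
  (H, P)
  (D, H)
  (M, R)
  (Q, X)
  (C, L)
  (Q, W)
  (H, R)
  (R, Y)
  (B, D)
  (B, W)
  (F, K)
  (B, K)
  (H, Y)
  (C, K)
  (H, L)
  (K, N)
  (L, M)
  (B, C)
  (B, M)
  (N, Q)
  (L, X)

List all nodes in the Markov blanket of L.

{B, C, F, G, H, K, M, N, P, Q, X}

Ch(L) = {M, X}.
L's parents: C, F, H, K.
Other parents of L's children:
  M also has parents B, C.
  X also has parents G, H, N, P, Q.
So the Markov blanket of L is {B, C, F, G, H, K, M, N, P, Q, X}.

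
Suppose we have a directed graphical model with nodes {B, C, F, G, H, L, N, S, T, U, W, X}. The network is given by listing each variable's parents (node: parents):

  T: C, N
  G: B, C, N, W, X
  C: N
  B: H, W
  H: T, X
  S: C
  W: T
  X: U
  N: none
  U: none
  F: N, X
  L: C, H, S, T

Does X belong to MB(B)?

X is a co-parent of B: both are parents of G.
So X ∈ MB(B).

Yes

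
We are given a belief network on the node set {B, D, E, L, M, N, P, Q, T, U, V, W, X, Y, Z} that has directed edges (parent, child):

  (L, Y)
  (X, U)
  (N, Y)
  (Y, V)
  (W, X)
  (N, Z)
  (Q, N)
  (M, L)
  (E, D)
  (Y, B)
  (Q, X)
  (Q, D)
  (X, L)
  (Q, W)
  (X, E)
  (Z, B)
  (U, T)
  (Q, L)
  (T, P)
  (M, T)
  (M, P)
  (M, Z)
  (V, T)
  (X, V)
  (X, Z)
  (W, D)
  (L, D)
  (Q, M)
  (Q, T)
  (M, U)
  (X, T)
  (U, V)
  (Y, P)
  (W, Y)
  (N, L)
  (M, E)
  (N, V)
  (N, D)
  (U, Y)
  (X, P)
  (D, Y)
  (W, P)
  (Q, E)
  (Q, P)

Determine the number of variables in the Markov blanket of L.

Ch(L) = {D, Y}.
L's parents: M, N, Q, X.
For each child, the remaining parents (spouses of L):
  D also has parents E, N, Q, W.
  Y also has parents D, N, U, W.
MB(L) = {D, E, M, N, Q, U, W, X, Y}, which has 9 nodes.

9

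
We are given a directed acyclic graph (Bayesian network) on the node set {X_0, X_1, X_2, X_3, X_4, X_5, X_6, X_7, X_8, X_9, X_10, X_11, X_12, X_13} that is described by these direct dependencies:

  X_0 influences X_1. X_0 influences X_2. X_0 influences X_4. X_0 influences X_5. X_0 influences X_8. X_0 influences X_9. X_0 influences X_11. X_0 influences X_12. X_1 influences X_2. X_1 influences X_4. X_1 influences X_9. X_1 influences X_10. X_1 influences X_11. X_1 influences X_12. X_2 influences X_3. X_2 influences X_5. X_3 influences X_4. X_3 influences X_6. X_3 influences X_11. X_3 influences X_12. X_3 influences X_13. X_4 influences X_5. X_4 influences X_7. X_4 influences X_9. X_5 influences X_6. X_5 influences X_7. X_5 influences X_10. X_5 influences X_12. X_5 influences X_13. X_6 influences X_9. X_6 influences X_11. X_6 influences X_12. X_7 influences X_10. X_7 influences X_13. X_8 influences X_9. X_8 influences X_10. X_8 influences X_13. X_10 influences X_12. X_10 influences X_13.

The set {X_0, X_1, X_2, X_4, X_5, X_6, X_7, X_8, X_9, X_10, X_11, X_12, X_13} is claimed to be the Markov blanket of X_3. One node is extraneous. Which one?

X_9

Recall MB(v) = parents ∪ children ∪ spouses, where spouses are the other parents of v's children.
Pa(X_3) = {X_2}.
Children of X_3: X_4, X_6, X_11, X_12, X_13.
Other parents of X_3's children:
  X_4's other parents are X_0, X_1.
  X_6 also has parent X_5.
  parents(X_11) \ {X_3} = {X_0, X_1, X_6}.
  X_12 also has parents X_0, X_1, X_5, X_6, X_10.
  X_13 also has parents X_5, X_7, X_8, X_10.
MB(X_3) = {X_0, X_1, X_2, X_4, X_5, X_6, X_7, X_8, X_10, X_11, X_12, X_13}.
X_9 is neither a parent, child, nor co-parent of X_3, so it does not belong.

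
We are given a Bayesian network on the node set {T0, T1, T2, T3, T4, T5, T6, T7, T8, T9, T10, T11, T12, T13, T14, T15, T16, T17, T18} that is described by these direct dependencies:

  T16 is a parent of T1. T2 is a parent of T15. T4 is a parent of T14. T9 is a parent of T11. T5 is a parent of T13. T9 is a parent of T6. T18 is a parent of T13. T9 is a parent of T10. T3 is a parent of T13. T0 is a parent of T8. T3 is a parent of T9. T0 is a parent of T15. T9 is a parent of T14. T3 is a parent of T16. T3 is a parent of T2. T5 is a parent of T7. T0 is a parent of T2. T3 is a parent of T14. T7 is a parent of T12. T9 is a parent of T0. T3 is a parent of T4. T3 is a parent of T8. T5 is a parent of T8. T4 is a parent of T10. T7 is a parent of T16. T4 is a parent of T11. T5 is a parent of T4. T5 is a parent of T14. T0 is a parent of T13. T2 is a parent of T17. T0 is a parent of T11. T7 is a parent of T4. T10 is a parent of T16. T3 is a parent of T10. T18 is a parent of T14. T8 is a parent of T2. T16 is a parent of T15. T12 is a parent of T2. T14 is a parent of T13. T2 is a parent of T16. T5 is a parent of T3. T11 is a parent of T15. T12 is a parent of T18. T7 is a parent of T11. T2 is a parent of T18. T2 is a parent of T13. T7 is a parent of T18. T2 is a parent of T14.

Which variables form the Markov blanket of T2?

T2's children: T13, T14, T15, T16, T17, T18.
Parents of T2: T0, T3, T8, T12.
Co-parents of T2 (other parents of its children):
  T18: T7, T12
  T14: T3, T4, T5, T9, T18
  T13: T0, T3, T5, T14, T18
  T16: T3, T7, T10
  T15: T0, T11, T16
  T17: —
Union: {T0, T3, T8, T12} ∪ {T13, T14, T15, T16, T17, T18} ∪ {T0, T3, T4, T5, T7, T9, T10, T11, T12, T14, T16, T18} = {T0, T3, T4, T5, T7, T8, T9, T10, T11, T12, T13, T14, T15, T16, T17, T18}.

{T0, T3, T4, T5, T7, T8, T9, T10, T11, T12, T13, T14, T15, T16, T17, T18}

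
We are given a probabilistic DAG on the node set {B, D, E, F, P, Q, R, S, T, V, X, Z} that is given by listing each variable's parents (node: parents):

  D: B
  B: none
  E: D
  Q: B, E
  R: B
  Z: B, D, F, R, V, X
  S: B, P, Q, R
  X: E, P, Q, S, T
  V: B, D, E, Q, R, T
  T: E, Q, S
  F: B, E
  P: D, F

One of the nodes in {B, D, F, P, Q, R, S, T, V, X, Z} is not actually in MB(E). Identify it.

E's children: F, Q, T, V, X.
E has parent D.
For each child, the remaining parents (spouses of E):
  F also has parent B.
  Q's other parent is B.
  parents(T) \ {E} = {Q, S}.
  parents(V) \ {E} = {B, D, Q, R, T}.
  parents(X) \ {E} = {P, Q, S, T}.
MB(E) = {B, D, F, P, Q, R, S, T, V, X}.
Z is neither a parent, child, nor co-parent of E, so it does not belong.

Z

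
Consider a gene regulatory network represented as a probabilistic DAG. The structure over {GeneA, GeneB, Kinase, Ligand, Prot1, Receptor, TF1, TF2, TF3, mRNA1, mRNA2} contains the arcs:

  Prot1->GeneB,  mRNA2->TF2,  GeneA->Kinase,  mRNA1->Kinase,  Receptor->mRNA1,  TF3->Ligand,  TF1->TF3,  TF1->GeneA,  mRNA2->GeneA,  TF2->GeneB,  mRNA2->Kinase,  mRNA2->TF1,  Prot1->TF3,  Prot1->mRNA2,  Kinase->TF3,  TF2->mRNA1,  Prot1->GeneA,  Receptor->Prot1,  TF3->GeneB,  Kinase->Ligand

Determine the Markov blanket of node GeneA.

A node's Markov blanket = Pa ∪ Ch ∪ (parents of Ch other than the node itself).
Pa(GeneA) = {Prot1, TF1, mRNA2}.
GeneA's children: Kinase.
Other parents of GeneA's children:
  Kinase also has parents mRNA1, mRNA2.
MB(GeneA) = {Kinase, Prot1, TF1, mRNA1, mRNA2}.

{Kinase, Prot1, TF1, mRNA1, mRNA2}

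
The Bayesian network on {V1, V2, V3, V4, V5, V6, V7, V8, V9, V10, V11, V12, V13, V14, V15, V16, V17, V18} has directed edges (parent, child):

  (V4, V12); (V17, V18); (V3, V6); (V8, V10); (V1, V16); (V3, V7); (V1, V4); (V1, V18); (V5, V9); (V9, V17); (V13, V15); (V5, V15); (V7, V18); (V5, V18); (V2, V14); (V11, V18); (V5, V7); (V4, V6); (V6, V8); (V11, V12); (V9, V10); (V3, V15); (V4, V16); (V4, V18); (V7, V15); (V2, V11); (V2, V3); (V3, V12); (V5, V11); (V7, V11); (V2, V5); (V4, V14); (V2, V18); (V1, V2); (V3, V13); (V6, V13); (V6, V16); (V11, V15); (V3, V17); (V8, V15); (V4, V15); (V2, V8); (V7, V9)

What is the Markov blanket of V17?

A node's Markov blanket = Pa ∪ Ch ∪ (parents of Ch other than the node itself).
V17 has parents V3, V9.
V17's children: V18.
Other parents of V17's children:
  parents(V18) \ {V17} = {V1, V2, V4, V5, V7, V11}.
Union: {V3, V9} ∪ {V18} ∪ {V1, V2, V4, V5, V7, V11} = {V1, V2, V3, V4, V5, V7, V9, V11, V18}.

{V1, V2, V3, V4, V5, V7, V9, V11, V18}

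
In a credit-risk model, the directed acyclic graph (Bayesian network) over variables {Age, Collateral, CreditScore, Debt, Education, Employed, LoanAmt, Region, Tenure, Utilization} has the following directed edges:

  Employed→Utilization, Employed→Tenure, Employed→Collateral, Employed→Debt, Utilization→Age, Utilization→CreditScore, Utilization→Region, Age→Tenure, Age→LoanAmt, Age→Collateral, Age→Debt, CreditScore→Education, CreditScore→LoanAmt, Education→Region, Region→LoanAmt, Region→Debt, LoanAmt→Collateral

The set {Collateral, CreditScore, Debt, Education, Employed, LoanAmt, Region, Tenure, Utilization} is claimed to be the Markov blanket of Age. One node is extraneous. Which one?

Education

Children of Age: Collateral, Debt, LoanAmt, Tenure.
Parents of Age: Utilization.
Other parents of Age's children:
  Tenure also has parent Employed.
  LoanAmt's other parents are CreditScore, Region.
  parents(Collateral) \ {Age} = {Employed, LoanAmt}.
  Debt's other parents are Employed, Region.
MB(Age) = {Collateral, CreditScore, Debt, Employed, LoanAmt, Region, Tenure, Utilization}.
Education is neither a parent, child, nor co-parent of Age, so it does not belong.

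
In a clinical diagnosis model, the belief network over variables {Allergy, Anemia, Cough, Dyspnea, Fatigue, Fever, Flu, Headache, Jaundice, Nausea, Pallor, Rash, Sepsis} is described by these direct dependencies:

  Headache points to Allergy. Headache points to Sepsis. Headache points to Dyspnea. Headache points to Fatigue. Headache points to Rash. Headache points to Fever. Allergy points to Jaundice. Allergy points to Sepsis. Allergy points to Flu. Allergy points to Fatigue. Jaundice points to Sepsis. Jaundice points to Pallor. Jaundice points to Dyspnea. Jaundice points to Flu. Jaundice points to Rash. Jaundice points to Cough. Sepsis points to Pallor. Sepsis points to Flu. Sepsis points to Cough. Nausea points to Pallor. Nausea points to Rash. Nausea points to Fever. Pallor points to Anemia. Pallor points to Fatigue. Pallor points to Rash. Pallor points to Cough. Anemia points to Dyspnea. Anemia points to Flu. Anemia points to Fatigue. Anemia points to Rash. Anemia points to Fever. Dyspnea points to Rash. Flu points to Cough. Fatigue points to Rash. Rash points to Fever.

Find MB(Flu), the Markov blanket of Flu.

By definition, MB(Flu) is built from Flu's parents, Flu's children, and the co-parents of Flu.
Flu's parents: Allergy, Anemia, Jaundice, Sepsis.
Children of Flu: Cough.
For each child, the remaining parents (spouses of Flu):
  Cough: Jaundice, Pallor, Sepsis
MB(Flu) = {Allergy, Anemia, Cough, Jaundice, Pallor, Sepsis}.

{Allergy, Anemia, Cough, Jaundice, Pallor, Sepsis}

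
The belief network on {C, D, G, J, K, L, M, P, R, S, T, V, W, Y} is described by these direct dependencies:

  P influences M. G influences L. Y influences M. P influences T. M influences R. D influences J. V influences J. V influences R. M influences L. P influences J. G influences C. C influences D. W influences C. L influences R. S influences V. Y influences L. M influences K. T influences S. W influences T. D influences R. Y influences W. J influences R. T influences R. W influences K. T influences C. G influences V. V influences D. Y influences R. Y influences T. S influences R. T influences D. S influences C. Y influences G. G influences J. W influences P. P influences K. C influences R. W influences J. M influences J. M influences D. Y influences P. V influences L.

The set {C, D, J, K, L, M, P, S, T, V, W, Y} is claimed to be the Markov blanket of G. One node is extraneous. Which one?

The Markov blanket of a node is its parents, its children, and the other parents of its children.
G has children C, J, L, V.
G has parent Y.
Parents of each child, excluding G:
  V: S
  C: S, T, W
  J: D, M, P, V, W
  L: M, V, Y
MB(G) = {C, D, J, L, M, P, S, T, V, W, Y}.
K is neither a parent, child, nor co-parent of G, so it does not belong.

K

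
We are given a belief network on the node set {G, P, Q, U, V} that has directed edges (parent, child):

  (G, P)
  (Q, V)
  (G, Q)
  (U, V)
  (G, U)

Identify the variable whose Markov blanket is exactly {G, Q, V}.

The target node must have every member of {G, Q, V} as a parent, child, or co-parent, and no others.
Parents of U: G; children: V; co-parents: Q.
These exactly cover the given set, so the node is U.

U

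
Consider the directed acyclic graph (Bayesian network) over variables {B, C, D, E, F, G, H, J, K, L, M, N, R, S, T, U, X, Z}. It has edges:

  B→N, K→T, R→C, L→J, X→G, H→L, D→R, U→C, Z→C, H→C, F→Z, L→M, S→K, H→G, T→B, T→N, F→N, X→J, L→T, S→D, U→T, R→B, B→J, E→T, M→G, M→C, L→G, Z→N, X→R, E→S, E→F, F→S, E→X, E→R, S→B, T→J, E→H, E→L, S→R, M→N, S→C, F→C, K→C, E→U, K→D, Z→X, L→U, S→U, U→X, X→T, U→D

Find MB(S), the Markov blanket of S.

{B, C, D, E, F, H, K, L, M, R, T, U, X, Z}

Recall MB(v) = parents ∪ children ∪ spouses, where spouses are the other parents of v's children.
S's parents: E, F.
S has children B, C, D, K, R, U.
Parents of each child, excluding S:
  K has no other parent.
  U's other parents are E, L.
  D's other parents are K, U.
  parents(R) \ {S} = {D, E, X}.
  parents(B) \ {S} = {R, T}.
  C also has parents F, H, K, M, R, U, Z.
Taking the union gives {B, C, D, E, F, H, K, L, M, R, T, U, X, Z}.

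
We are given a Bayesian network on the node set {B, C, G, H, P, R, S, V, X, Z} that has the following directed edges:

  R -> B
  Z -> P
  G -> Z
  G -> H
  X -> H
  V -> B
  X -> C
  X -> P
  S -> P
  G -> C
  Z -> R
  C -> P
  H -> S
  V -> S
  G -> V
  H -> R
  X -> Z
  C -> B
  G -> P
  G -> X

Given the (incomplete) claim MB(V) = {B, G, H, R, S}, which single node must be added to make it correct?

C

V's children: B, S.
V's parents: G.
Parents of each child, excluding V:
  B: C, R
  S: H
MB(V) = {B, C, G, H, R, S}.
Comparing with the claimed set, C is missing.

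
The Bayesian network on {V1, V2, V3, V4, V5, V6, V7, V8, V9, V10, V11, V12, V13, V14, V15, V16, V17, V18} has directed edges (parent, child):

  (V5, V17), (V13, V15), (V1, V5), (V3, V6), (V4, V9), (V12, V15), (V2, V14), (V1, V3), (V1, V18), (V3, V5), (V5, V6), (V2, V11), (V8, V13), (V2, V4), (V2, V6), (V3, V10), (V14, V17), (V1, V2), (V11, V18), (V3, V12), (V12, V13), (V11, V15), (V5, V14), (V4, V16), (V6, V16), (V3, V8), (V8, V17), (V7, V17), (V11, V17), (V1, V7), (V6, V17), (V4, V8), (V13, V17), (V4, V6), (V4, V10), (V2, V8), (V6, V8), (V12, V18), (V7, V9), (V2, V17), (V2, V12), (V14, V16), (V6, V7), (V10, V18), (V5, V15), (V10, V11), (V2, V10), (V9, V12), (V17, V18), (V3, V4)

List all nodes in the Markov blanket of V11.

{V1, V2, V5, V6, V7, V8, V10, V12, V13, V14, V15, V17, V18}

V11 has parents V2, V10.
V11's children: V15, V17, V18.
Parents of each child, excluding V11:
  V15: V5, V12, V13
  V17: V2, V5, V6, V7, V8, V13, V14
  V18: V1, V10, V12, V17
MB(V11) = {V1, V2, V5, V6, V7, V8, V10, V12, V13, V14, V15, V17, V18}.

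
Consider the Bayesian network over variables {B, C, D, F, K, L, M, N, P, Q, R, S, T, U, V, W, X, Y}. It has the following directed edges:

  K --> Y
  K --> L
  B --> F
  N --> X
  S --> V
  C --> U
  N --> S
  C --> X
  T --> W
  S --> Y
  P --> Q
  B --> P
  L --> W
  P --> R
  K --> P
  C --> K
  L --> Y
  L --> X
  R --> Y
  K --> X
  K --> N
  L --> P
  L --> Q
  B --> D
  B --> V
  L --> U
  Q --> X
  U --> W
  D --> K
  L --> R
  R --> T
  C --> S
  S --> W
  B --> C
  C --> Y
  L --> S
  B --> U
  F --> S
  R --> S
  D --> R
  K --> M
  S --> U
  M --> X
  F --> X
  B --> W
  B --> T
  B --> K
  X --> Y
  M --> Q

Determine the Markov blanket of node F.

The Markov blanket of a node is its parents, its children, and the other parents of its children.
Parents of F: B.
Ch(F) = {S, X}.
Co-parents of F (other parents of its children):
  S: C, L, N, R
  X: C, K, L, M, N, Q
Taking the union gives {B, C, K, L, M, N, Q, R, S, X}.

{B, C, K, L, M, N, Q, R, S, X}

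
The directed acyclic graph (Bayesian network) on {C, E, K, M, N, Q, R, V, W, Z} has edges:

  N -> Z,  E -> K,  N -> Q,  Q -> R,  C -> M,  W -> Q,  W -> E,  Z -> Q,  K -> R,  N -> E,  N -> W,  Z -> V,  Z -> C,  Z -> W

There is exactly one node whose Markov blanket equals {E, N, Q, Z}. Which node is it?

The target node must have every member of {E, N, Q, Z} as a parent, child, or co-parent, and no others.
Parents of W: N, Z; children: E, Q; co-parents: N, Z.
These exactly cover the given set, so the node is W.

W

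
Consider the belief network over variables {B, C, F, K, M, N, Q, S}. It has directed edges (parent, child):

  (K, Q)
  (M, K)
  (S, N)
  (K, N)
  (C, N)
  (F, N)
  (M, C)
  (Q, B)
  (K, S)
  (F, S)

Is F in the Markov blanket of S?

Yes

F is a parent of S.
So F ∈ MB(S).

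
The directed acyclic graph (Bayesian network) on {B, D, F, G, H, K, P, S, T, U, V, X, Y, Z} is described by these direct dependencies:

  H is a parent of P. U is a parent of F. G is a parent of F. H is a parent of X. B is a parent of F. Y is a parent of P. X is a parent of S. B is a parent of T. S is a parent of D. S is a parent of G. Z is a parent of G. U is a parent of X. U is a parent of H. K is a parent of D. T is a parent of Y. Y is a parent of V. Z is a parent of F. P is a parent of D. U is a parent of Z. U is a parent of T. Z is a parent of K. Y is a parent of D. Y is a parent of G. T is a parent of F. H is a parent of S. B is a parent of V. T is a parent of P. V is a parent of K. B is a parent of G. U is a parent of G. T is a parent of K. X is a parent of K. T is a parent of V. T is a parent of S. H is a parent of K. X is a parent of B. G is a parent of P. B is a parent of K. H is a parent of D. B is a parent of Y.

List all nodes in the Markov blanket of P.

{D, G, H, K, S, T, Y}

A node's Markov blanket = Pa ∪ Ch ∪ (parents of Ch other than the node itself).
P has child D.
Pa(P) = {G, H, T, Y}.
For each child, the remaining parents (spouses of P):
  D: H, K, S, Y
Union: {G, H, T, Y} ∪ {D} ∪ {H, K, S, Y} = {D, G, H, K, S, T, Y}.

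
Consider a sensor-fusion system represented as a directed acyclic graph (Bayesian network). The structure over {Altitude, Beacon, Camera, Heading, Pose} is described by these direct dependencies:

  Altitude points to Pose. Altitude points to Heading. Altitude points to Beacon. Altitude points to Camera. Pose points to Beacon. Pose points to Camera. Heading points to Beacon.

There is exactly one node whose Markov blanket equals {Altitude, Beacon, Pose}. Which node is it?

The target node must have every member of {Altitude, Beacon, Pose} as a parent, child, or co-parent, and no others.
Parents of Heading: Altitude; children: Beacon; co-parents: Altitude, Pose.
These exactly cover the given set, so the node is Heading.

Heading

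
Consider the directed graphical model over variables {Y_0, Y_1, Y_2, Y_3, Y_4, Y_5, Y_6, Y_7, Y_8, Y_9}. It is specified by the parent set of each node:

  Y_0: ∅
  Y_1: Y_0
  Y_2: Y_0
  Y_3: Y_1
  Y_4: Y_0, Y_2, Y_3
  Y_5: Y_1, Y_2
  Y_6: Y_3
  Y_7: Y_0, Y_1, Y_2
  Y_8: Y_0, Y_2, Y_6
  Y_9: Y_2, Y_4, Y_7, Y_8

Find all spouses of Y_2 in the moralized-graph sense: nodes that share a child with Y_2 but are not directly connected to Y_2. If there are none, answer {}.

Children of Y_2: Y_4, Y_5, Y_7, Y_8, Y_9.
  Y_4's other parents are Y_0, Y_3.
  Y_5 also has parent Y_1.
  Y_7's other parents are Y_0, Y_1.
  Y_8 also has parents Y_0, Y_6.
  Y_9's other parents are Y_4, Y_7, Y_8.
Excluding nodes already adjacent to Y_2 (Y_0, Y_4, Y_5, Y_7, Y_8, Y_9), the co-parent-only contribution is {Y_1, Y_3, Y_6}.

{Y_1, Y_3, Y_6}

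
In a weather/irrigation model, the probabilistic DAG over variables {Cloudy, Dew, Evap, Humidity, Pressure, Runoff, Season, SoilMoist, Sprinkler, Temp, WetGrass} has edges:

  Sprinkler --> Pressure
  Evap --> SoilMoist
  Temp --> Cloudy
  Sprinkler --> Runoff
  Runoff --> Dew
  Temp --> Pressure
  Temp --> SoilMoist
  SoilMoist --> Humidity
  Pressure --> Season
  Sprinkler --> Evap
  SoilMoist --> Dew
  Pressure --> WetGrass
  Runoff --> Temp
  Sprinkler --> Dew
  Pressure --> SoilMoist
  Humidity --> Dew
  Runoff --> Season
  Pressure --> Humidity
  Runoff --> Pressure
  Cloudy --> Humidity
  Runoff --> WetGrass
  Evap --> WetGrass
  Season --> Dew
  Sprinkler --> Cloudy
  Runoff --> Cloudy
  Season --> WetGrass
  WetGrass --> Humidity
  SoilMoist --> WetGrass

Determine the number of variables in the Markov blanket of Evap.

A node's Markov blanket = Pa ∪ Ch ∪ (parents of Ch other than the node itself).
Ch(Evap) = {SoilMoist, WetGrass}.
Pa(Evap) = {Sprinkler}.
Co-parents of Evap (other parents of its children):
  parents(SoilMoist) \ {Evap} = {Pressure, Temp}.
  parents(WetGrass) \ {Evap} = {Pressure, Runoff, Season, SoilMoist}.
MB(Evap) = {Pressure, Runoff, Season, SoilMoist, Sprinkler, Temp, WetGrass}, which has 7 nodes.

7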